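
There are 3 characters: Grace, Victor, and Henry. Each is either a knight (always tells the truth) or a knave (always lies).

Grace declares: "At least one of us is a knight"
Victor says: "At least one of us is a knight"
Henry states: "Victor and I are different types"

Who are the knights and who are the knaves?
Grace is a knave.
Victor is a knave.
Henry is a knave.

Verification:
- Grace (knave) says "At least one of us is a knight" - this is FALSE (a lie) because no one is a knight.
- Victor (knave) says "At least one of us is a knight" - this is FALSE (a lie) because no one is a knight.
- Henry (knave) says "Victor and I are different types" - this is FALSE (a lie) because Henry is a knave and Victor is a knave.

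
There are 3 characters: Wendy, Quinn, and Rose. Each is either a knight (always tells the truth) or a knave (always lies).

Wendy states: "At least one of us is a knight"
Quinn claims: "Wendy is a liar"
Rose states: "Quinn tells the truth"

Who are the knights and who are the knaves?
Wendy is a knight.
Quinn is a knave.
Rose is a knave.

Verification:
- Wendy (knight) says "At least one of us is a knight" - this is TRUE because Wendy is a knight.
- Quinn (knave) says "Wendy is a liar" - this is FALSE (a lie) because Wendy is a knight.
- Rose (knave) says "Quinn tells the truth" - this is FALSE (a lie) because Quinn is a knave.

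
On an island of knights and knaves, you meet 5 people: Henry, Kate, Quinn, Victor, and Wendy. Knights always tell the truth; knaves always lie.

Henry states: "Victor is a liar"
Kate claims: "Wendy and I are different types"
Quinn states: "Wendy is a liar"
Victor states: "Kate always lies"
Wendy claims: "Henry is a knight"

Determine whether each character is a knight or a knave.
Henry is a knave.
Kate is a knave.
Quinn is a knight.
Victor is a knight.
Wendy is a knave.

Verification:
- Henry (knave) says "Victor is a liar" - this is FALSE (a lie) because Victor is a knight.
- Kate (knave) says "Wendy and I are different types" - this is FALSE (a lie) because Kate is a knave and Wendy is a knave.
- Quinn (knight) says "Wendy is a liar" - this is TRUE because Wendy is a knave.
- Victor (knight) says "Kate always lies" - this is TRUE because Kate is a knave.
- Wendy (knave) says "Henry is a knight" - this is FALSE (a lie) because Henry is a knave.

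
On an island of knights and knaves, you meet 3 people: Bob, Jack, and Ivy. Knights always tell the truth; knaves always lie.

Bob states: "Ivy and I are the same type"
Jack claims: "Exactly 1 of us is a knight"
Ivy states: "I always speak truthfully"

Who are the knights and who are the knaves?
Bob is a knight.
Jack is a knave.
Ivy is a knight.

Verification:
- Bob (knight) says "Ivy and I are the same type" - this is TRUE because Bob is a knight and Ivy is a knight.
- Jack (knave) says "Exactly 1 of us is a knight" - this is FALSE (a lie) because there are 2 knights.
- Ivy (knight) says "I always speak truthfully" - this is TRUE because Ivy is a knight.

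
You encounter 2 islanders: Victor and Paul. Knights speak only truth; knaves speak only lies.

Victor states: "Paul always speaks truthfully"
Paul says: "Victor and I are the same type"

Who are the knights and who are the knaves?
Victor is a knight.
Paul is a knight.

Verification:
- Victor (knight) says "Paul always speaks truthfully" - this is TRUE because Paul is a knight.
- Paul (knight) says "Victor and I are the same type" - this is TRUE because Paul is a knight and Victor is a knight.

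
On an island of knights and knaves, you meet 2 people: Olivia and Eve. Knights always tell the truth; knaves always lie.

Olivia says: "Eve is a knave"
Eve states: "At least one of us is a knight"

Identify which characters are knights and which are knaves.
Olivia is a knave.
Eve is a knight.

Verification:
- Olivia (knave) says "Eve is a knave" - this is FALSE (a lie) because Eve is a knight.
- Eve (knight) says "At least one of us is a knight" - this is TRUE because Eve is a knight.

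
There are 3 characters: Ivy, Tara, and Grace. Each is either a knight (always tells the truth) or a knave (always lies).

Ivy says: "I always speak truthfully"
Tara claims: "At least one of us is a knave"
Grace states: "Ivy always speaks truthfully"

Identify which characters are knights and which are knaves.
Ivy is a knave.
Tara is a knight.
Grace is a knave.

Verification:
- Ivy (knave) says "I always speak truthfully" - this is FALSE (a lie) because Ivy is a knave.
- Tara (knight) says "At least one of us is a knave" - this is TRUE because Ivy and Grace are knaves.
- Grace (knave) says "Ivy always speaks truthfully" - this is FALSE (a lie) because Ivy is a knave.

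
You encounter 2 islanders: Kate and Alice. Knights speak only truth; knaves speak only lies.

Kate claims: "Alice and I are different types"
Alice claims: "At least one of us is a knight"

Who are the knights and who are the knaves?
Kate is a knave.
Alice is a knave.

Verification:
- Kate (knave) says "Alice and I are different types" - this is FALSE (a lie) because Kate is a knave and Alice is a knave.
- Alice (knave) says "At least one of us is a knight" - this is FALSE (a lie) because no one is a knight.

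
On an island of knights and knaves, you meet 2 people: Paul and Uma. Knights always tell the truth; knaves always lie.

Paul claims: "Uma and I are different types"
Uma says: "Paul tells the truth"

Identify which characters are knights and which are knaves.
Paul is a knave.
Uma is a knave.

Verification:
- Paul (knave) says "Uma and I are different types" - this is FALSE (a lie) because Paul is a knave and Uma is a knave.
- Uma (knave) says "Paul tells the truth" - this is FALSE (a lie) because Paul is a knave.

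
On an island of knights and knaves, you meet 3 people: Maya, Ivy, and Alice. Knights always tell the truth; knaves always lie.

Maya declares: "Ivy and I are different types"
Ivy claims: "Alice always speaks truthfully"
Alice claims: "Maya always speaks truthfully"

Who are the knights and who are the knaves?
Maya is a knave.
Ivy is a knave.
Alice is a knave.

Verification:
- Maya (knave) says "Ivy and I are different types" - this is FALSE (a lie) because Maya is a knave and Ivy is a knave.
- Ivy (knave) says "Alice always speaks truthfully" - this is FALSE (a lie) because Alice is a knave.
- Alice (knave) says "Maya always speaks truthfully" - this is FALSE (a lie) because Maya is a knave.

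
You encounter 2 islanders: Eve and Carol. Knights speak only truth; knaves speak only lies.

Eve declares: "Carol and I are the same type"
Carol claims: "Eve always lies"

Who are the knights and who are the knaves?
Eve is a knave.
Carol is a knight.

Verification:
- Eve (knave) says "Carol and I are the same type" - this is FALSE (a lie) because Eve is a knave and Carol is a knight.
- Carol (knight) says "Eve always lies" - this is TRUE because Eve is a knave.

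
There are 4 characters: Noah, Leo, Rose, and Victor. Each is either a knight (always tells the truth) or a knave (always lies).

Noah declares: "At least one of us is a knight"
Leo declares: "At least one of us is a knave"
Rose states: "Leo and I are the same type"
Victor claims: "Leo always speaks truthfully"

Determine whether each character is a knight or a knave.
Noah is a knight.
Leo is a knight.
Rose is a knave.
Victor is a knight.

Verification:
- Noah (knight) says "At least one of us is a knight" - this is TRUE because Noah, Leo, and Victor are knights.
- Leo (knight) says "At least one of us is a knave" - this is TRUE because Rose is a knave.
- Rose (knave) says "Leo and I are the same type" - this is FALSE (a lie) because Rose is a knave and Leo is a knight.
- Victor (knight) says "Leo always speaks truthfully" - this is TRUE because Leo is a knight.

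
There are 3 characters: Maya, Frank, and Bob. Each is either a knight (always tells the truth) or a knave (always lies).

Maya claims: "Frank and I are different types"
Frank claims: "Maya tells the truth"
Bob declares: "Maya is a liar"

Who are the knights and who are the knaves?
Maya is a knave.
Frank is a knave.
Bob is a knight.

Verification:
- Maya (knave) says "Frank and I are different types" - this is FALSE (a lie) because Maya is a knave and Frank is a knave.
- Frank (knave) says "Maya tells the truth" - this is FALSE (a lie) because Maya is a knave.
- Bob (knight) says "Maya is a liar" - this is TRUE because Maya is a knave.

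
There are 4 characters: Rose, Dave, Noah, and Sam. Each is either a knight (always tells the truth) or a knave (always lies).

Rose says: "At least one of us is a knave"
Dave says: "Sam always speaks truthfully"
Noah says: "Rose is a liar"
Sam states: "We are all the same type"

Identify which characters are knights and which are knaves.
Rose is a knight.
Dave is a knave.
Noah is a knave.
Sam is a knave.

Verification:
- Rose (knight) says "At least one of us is a knave" - this is TRUE because Dave, Noah, and Sam are knaves.
- Dave (knave) says "Sam always speaks truthfully" - this is FALSE (a lie) because Sam is a knave.
- Noah (knave) says "Rose is a liar" - this is FALSE (a lie) because Rose is a knight.
- Sam (knave) says "We are all the same type" - this is FALSE (a lie) because Rose is a knight and Dave, Noah, and Sam are knaves.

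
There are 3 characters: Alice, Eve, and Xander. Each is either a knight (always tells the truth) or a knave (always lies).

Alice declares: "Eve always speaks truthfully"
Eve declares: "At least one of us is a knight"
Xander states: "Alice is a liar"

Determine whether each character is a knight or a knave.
Alice is a knight.
Eve is a knight.
Xander is a knave.

Verification:
- Alice (knight) says "Eve always speaks truthfully" - this is TRUE because Eve is a knight.
- Eve (knight) says "At least one of us is a knight" - this is TRUE because Alice and Eve are knights.
- Xander (knave) says "Alice is a liar" - this is FALSE (a lie) because Alice is a knight.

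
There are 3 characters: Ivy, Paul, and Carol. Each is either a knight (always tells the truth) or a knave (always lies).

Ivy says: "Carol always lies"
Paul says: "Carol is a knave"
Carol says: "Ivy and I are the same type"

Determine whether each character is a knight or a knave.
Ivy is a knight.
Paul is a knight.
Carol is a knave.

Verification:
- Ivy (knight) says "Carol always lies" - this is TRUE because Carol is a knave.
- Paul (knight) says "Carol is a knave" - this is TRUE because Carol is a knave.
- Carol (knave) says "Ivy and I are the same type" - this is FALSE (a lie) because Carol is a knave and Ivy is a knight.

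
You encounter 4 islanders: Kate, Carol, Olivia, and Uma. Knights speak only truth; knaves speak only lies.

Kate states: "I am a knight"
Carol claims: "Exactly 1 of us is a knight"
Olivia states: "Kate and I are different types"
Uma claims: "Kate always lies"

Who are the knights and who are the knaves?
Kate is a knave.
Carol is a knave.
Olivia is a knight.
Uma is a knight.

Verification:
- Kate (knave) says "I am a knight" - this is FALSE (a lie) because Kate is a knave.
- Carol (knave) says "Exactly 1 of us is a knight" - this is FALSE (a lie) because there are 2 knights.
- Olivia (knight) says "Kate and I are different types" - this is TRUE because Olivia is a knight and Kate is a knave.
- Uma (knight) says "Kate always lies" - this is TRUE because Kate is a knave.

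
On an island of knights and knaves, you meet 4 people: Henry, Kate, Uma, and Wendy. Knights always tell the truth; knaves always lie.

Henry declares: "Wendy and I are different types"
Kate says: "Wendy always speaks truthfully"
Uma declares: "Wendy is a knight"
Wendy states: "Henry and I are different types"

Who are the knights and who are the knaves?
Henry is a knave.
Kate is a knave.
Uma is a knave.
Wendy is a knave.

Verification:
- Henry (knave) says "Wendy and I are different types" - this is FALSE (a lie) because Henry is a knave and Wendy is a knave.
- Kate (knave) says "Wendy always speaks truthfully" - this is FALSE (a lie) because Wendy is a knave.
- Uma (knave) says "Wendy is a knight" - this is FALSE (a lie) because Wendy is a knave.
- Wendy (knave) says "Henry and I are different types" - this is FALSE (a lie) because Wendy is a knave and Henry is a knave.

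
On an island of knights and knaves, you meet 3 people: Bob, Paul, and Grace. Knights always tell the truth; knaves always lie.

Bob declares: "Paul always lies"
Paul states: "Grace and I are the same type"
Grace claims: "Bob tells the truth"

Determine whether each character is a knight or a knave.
Bob is a knight.
Paul is a knave.
Grace is a knight.

Verification:
- Bob (knight) says "Paul always lies" - this is TRUE because Paul is a knave.
- Paul (knave) says "Grace and I are the same type" - this is FALSE (a lie) because Paul is a knave and Grace is a knight.
- Grace (knight) says "Bob tells the truth" - this is TRUE because Bob is a knight.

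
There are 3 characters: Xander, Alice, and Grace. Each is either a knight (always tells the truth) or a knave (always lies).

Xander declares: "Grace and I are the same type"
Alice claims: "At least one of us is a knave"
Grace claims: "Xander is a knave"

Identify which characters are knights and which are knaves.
Xander is a knave.
Alice is a knight.
Grace is a knight.

Verification:
- Xander (knave) says "Grace and I are the same type" - this is FALSE (a lie) because Xander is a knave and Grace is a knight.
- Alice (knight) says "At least one of us is a knave" - this is TRUE because Xander is a knave.
- Grace (knight) says "Xander is a knave" - this is TRUE because Xander is a knave.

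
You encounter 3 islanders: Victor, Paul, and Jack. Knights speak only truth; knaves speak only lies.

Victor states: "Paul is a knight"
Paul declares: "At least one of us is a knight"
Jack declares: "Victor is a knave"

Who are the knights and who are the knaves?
Victor is a knight.
Paul is a knight.
Jack is a knave.

Verification:
- Victor (knight) says "Paul is a knight" - this is TRUE because Paul is a knight.
- Paul (knight) says "At least one of us is a knight" - this is TRUE because Victor and Paul are knights.
- Jack (knave) says "Victor is a knave" - this is FALSE (a lie) because Victor is a knight.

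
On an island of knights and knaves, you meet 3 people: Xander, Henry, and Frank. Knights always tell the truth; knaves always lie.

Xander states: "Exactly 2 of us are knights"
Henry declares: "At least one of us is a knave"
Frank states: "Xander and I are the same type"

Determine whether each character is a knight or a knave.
Xander is a knight.
Henry is a knight.
Frank is a knave.

Verification:
- Xander (knight) says "Exactly 2 of us are knights" - this is TRUE because there are 2 knights.
- Henry (knight) says "At least one of us is a knave" - this is TRUE because Frank is a knave.
- Frank (knave) says "Xander and I are the same type" - this is FALSE (a lie) because Frank is a knave and Xander is a knight.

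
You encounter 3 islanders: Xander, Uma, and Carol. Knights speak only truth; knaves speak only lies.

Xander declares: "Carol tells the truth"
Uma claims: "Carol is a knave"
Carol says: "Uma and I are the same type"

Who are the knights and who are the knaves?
Xander is a knave.
Uma is a knight.
Carol is a knave.

Verification:
- Xander (knave) says "Carol tells the truth" - this is FALSE (a lie) because Carol is a knave.
- Uma (knight) says "Carol is a knave" - this is TRUE because Carol is a knave.
- Carol (knave) says "Uma and I are the same type" - this is FALSE (a lie) because Carol is a knave and Uma is a knight.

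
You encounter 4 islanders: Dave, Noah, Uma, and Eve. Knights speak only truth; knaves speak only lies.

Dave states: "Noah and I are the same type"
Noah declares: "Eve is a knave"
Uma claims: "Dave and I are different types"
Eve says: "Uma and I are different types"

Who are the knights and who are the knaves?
Dave is a knave.
Noah is a knight.
Uma is a knave.
Eve is a knave.

Verification:
- Dave (knave) says "Noah and I are the same type" - this is FALSE (a lie) because Dave is a knave and Noah is a knight.
- Noah (knight) says "Eve is a knave" - this is TRUE because Eve is a knave.
- Uma (knave) says "Dave and I are different types" - this is FALSE (a lie) because Uma is a knave and Dave is a knave.
- Eve (knave) says "Uma and I are different types" - this is FALSE (a lie) because Eve is a knave and Uma is a knave.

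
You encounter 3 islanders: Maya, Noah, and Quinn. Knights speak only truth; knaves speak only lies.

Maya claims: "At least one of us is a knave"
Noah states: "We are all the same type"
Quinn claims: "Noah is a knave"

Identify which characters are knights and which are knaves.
Maya is a knight.
Noah is a knave.
Quinn is a knight.

Verification:
- Maya (knight) says "At least one of us is a knave" - this is TRUE because Noah is a knave.
- Noah (knave) says "We are all the same type" - this is FALSE (a lie) because Maya and Quinn are knights and Noah is a knave.
- Quinn (knight) says "Noah is a knave" - this is TRUE because Noah is a knave.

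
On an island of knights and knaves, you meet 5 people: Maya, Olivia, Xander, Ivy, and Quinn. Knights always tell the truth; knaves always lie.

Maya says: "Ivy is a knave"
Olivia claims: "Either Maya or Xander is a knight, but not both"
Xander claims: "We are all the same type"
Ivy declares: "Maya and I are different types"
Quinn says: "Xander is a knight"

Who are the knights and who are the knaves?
Maya is a knave.
Olivia is a knave.
Xander is a knave.
Ivy is a knight.
Quinn is a knave.

Verification:
- Maya (knave) says "Ivy is a knave" - this is FALSE (a lie) because Ivy is a knight.
- Olivia (knave) says "Either Maya or Xander is a knight, but not both" - this is FALSE (a lie) because Maya is a knave and Xander is a knave.
- Xander (knave) says "We are all the same type" - this is FALSE (a lie) because Ivy is a knight and Maya, Olivia, Xander, and Quinn are knaves.
- Ivy (knight) says "Maya and I are different types" - this is TRUE because Ivy is a knight and Maya is a knave.
- Quinn (knave) says "Xander is a knight" - this is FALSE (a lie) because Xander is a knave.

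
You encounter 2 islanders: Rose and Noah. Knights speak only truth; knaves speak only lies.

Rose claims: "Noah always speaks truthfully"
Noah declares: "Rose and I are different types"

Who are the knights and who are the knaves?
Rose is a knave.
Noah is a knave.

Verification:
- Rose (knave) says "Noah always speaks truthfully" - this is FALSE (a lie) because Noah is a knave.
- Noah (knave) says "Rose and I are different types" - this is FALSE (a lie) because Noah is a knave and Rose is a knave.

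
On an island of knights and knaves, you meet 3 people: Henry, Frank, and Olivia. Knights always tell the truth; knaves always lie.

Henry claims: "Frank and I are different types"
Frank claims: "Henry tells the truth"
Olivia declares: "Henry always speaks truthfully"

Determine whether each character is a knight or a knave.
Henry is a knave.
Frank is a knave.
Olivia is a knave.

Verification:
- Henry (knave) says "Frank and I are different types" - this is FALSE (a lie) because Henry is a knave and Frank is a knave.
- Frank (knave) says "Henry tells the truth" - this is FALSE (a lie) because Henry is a knave.
- Olivia (knave) says "Henry always speaks truthfully" - this is FALSE (a lie) because Henry is a knave.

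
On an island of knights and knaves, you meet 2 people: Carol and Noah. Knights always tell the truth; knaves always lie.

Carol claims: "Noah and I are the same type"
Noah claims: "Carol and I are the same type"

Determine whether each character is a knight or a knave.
Carol is a knight.
Noah is a knight.

Verification:
- Carol (knight) says "Noah and I are the same type" - this is TRUE because Carol is a knight and Noah is a knight.
- Noah (knight) says "Carol and I are the same type" - this is TRUE because Noah is a knight and Carol is a knight.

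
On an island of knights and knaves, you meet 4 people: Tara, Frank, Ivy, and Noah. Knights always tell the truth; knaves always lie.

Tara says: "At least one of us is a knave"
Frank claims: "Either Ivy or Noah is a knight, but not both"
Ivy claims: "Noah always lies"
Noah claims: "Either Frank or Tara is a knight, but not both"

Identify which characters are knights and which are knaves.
Tara is a knight.
Frank is a knight.
Ivy is a knight.
Noah is a knave.

Verification:
- Tara (knight) says "At least one of us is a knave" - this is TRUE because Noah is a knave.
- Frank (knight) says "Either Ivy or Noah is a knight, but not both" - this is TRUE because Ivy is a knight and Noah is a knave.
- Ivy (knight) says "Noah always lies" - this is TRUE because Noah is a knave.
- Noah (knave) says "Either Frank or Tara is a knight, but not both" - this is FALSE (a lie) because Frank is a knight and Tara is a knight.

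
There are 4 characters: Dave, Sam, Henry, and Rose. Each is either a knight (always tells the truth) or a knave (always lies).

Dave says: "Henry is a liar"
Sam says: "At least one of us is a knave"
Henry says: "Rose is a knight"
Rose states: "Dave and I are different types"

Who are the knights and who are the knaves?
Dave is a knave.
Sam is a knight.
Henry is a knight.
Rose is a knight.

Verification:
- Dave (knave) says "Henry is a liar" - this is FALSE (a lie) because Henry is a knight.
- Sam (knight) says "At least one of us is a knave" - this is TRUE because Dave is a knave.
- Henry (knight) says "Rose is a knight" - this is TRUE because Rose is a knight.
- Rose (knight) says "Dave and I are different types" - this is TRUE because Rose is a knight and Dave is a knave.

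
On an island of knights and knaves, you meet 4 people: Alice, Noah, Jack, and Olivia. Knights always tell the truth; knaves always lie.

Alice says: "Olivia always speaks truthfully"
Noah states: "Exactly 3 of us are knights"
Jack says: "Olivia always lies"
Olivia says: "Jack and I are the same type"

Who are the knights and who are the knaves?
Alice is a knave.
Noah is a knave.
Jack is a knight.
Olivia is a knave.

Verification:
- Alice (knave) says "Olivia always speaks truthfully" - this is FALSE (a lie) because Olivia is a knave.
- Noah (knave) says "Exactly 3 of us are knights" - this is FALSE (a lie) because there are 1 knights.
- Jack (knight) says "Olivia always lies" - this is TRUE because Olivia is a knave.
- Olivia (knave) says "Jack and I are the same type" - this is FALSE (a lie) because Olivia is a knave and Jack is a knight.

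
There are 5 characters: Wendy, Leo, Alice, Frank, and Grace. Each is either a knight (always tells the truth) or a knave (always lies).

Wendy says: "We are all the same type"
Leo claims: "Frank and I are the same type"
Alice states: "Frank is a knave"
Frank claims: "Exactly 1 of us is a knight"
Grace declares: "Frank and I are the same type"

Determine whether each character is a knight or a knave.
Wendy is a knave.
Leo is a knave.
Alice is a knave.
Frank is a knight.
Grace is a knave.

Verification:
- Wendy (knave) says "We are all the same type" - this is FALSE (a lie) because Frank is a knight and Wendy, Leo, Alice, and Grace are knaves.
- Leo (knave) says "Frank and I are the same type" - this is FALSE (a lie) because Leo is a knave and Frank is a knight.
- Alice (knave) says "Frank is a knave" - this is FALSE (a lie) because Frank is a knight.
- Frank (knight) says "Exactly 1 of us is a knight" - this is TRUE because there are 1 knights.
- Grace (knave) says "Frank and I are the same type" - this is FALSE (a lie) because Grace is a knave and Frank is a knight.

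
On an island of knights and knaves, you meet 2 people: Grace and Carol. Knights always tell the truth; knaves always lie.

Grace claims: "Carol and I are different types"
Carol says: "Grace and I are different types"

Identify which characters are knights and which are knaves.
Grace is a knave.
Carol is a knave.

Verification:
- Grace (knave) says "Carol and I are different types" - this is FALSE (a lie) because Grace is a knave and Carol is a knave.
- Carol (knave) says "Grace and I are different types" - this is FALSE (a lie) because Carol is a knave and Grace is a knave.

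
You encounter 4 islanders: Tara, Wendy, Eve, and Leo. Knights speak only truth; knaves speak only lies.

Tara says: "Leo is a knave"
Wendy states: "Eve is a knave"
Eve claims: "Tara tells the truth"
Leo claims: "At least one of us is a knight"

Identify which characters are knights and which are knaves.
Tara is a knave.
Wendy is a knight.
Eve is a knave.
Leo is a knight.

Verification:
- Tara (knave) says "Leo is a knave" - this is FALSE (a lie) because Leo is a knight.
- Wendy (knight) says "Eve is a knave" - this is TRUE because Eve is a knave.
- Eve (knave) says "Tara tells the truth" - this is FALSE (a lie) because Tara is a knave.
- Leo (knight) says "At least one of us is a knight" - this is TRUE because Wendy and Leo are knights.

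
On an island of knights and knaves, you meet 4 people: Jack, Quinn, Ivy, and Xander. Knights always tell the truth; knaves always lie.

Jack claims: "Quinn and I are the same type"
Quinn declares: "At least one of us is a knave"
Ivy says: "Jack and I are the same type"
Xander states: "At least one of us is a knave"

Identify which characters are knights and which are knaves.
Jack is a knight.
Quinn is a knight.
Ivy is a knave.
Xander is a knight.

Verification:
- Jack (knight) says "Quinn and I are the same type" - this is TRUE because Jack is a knight and Quinn is a knight.
- Quinn (knight) says "At least one of us is a knave" - this is TRUE because Ivy is a knave.
- Ivy (knave) says "Jack and I are the same type" - this is FALSE (a lie) because Ivy is a knave and Jack is a knight.
- Xander (knight) says "At least one of us is a knave" - this is TRUE because Ivy is a knave.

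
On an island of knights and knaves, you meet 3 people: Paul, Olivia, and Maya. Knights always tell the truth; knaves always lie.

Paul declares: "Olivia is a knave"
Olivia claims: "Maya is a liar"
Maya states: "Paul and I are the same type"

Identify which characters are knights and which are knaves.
Paul is a knight.
Olivia is a knave.
Maya is a knight.

Verification:
- Paul (knight) says "Olivia is a knave" - this is TRUE because Olivia is a knave.
- Olivia (knave) says "Maya is a liar" - this is FALSE (a lie) because Maya is a knight.
- Maya (knight) says "Paul and I are the same type" - this is TRUE because Maya is a knight and Paul is a knight.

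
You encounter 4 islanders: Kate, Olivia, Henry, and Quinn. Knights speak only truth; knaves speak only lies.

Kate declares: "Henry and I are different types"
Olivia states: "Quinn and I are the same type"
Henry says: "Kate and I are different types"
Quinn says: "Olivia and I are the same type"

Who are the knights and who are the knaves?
Kate is a knave.
Olivia is a knight.
Henry is a knave.
Quinn is a knight.

Verification:
- Kate (knave) says "Henry and I are different types" - this is FALSE (a lie) because Kate is a knave and Henry is a knave.
- Olivia (knight) says "Quinn and I are the same type" - this is TRUE because Olivia is a knight and Quinn is a knight.
- Henry (knave) says "Kate and I are different types" - this is FALSE (a lie) because Henry is a knave and Kate is a knave.
- Quinn (knight) says "Olivia and I are the same type" - this is TRUE because Quinn is a knight and Olivia is a knight.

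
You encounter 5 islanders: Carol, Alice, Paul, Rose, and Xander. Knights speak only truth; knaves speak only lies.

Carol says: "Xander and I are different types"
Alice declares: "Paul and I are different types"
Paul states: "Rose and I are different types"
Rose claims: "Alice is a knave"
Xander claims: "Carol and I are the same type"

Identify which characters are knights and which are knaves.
Carol is a knight.
Alice is a knight.
Paul is a knave.
Rose is a knave.
Xander is a knave.

Verification:
- Carol (knight) says "Xander and I are different types" - this is TRUE because Carol is a knight and Xander is a knave.
- Alice (knight) says "Paul and I are different types" - this is TRUE because Alice is a knight and Paul is a knave.
- Paul (knave) says "Rose and I are different types" - this is FALSE (a lie) because Paul is a knave and Rose is a knave.
- Rose (knave) says "Alice is a knave" - this is FALSE (a lie) because Alice is a knight.
- Xander (knave) says "Carol and I are the same type" - this is FALSE (a lie) because Xander is a knave and Carol is a knight.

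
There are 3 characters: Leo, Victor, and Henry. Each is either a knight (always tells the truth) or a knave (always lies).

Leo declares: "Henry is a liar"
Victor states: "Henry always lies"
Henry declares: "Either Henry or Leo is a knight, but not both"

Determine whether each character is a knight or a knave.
Leo is a knave.
Victor is a knave.
Henry is a knight.

Verification:
- Leo (knave) says "Henry is a liar" - this is FALSE (a lie) because Henry is a knight.
- Victor (knave) says "Henry always lies" - this is FALSE (a lie) because Henry is a knight.
- Henry (knight) says "Either Henry or Leo is a knight, but not both" - this is TRUE because Henry is a knight and Leo is a knave.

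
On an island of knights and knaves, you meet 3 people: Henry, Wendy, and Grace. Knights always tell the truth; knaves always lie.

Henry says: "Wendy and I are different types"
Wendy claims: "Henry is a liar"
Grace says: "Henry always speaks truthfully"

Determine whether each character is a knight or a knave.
Henry is a knight.
Wendy is a knave.
Grace is a knight.

Verification:
- Henry (knight) says "Wendy and I are different types" - this is TRUE because Henry is a knight and Wendy is a knave.
- Wendy (knave) says "Henry is a liar" - this is FALSE (a lie) because Henry is a knight.
- Grace (knight) says "Henry always speaks truthfully" - this is TRUE because Henry is a knight.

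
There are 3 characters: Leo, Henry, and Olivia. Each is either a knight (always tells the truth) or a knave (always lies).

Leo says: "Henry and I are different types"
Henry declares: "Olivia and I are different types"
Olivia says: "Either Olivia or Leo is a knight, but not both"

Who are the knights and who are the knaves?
Leo is a knave.
Henry is a knave.
Olivia is a knave.

Verification:
- Leo (knave) says "Henry and I are different types" - this is FALSE (a lie) because Leo is a knave and Henry is a knave.
- Henry (knave) says "Olivia and I are different types" - this is FALSE (a lie) because Henry is a knave and Olivia is a knave.
- Olivia (knave) says "Either Olivia or Leo is a knight, but not both" - this is FALSE (a lie) because Olivia is a knave and Leo is a knave.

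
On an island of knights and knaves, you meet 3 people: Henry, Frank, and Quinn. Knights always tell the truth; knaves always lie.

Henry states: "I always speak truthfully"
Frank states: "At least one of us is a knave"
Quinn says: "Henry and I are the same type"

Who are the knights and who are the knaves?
Henry is a knight.
Frank is a knight.
Quinn is a knave.

Verification:
- Henry (knight) says "I always speak truthfully" - this is TRUE because Henry is a knight.
- Frank (knight) says "At least one of us is a knave" - this is TRUE because Quinn is a knave.
- Quinn (knave) says "Henry and I are the same type" - this is FALSE (a lie) because Quinn is a knave and Henry is a knight.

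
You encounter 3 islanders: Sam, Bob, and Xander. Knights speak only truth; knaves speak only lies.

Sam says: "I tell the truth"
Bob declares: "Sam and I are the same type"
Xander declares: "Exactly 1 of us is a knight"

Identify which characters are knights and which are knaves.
Sam is a knight.
Bob is a knight.
Xander is a knave.

Verification:
- Sam (knight) says "I tell the truth" - this is TRUE because Sam is a knight.
- Bob (knight) says "Sam and I are the same type" - this is TRUE because Bob is a knight and Sam is a knight.
- Xander (knave) says "Exactly 1 of us is a knight" - this is FALSE (a lie) because there are 2 knights.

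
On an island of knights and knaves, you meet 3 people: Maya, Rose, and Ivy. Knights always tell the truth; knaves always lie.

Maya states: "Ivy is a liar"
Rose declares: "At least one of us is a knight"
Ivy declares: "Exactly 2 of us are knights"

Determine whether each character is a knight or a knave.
Maya is a knave.
Rose is a knight.
Ivy is a knight.

Verification:
- Maya (knave) says "Ivy is a liar" - this is FALSE (a lie) because Ivy is a knight.
- Rose (knight) says "At least one of us is a knight" - this is TRUE because Rose and Ivy are knights.
- Ivy (knight) says "Exactly 2 of us are knights" - this is TRUE because there are 2 knights.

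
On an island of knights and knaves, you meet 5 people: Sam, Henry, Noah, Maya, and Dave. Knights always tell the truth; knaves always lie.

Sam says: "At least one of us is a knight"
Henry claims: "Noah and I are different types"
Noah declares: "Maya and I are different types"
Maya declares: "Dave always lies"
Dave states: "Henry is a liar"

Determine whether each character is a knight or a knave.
Sam is a knight.
Henry is a knave.
Noah is a knave.
Maya is a knave.
Dave is a knight.

Verification:
- Sam (knight) says "At least one of us is a knight" - this is TRUE because Sam and Dave are knights.
- Henry (knave) says "Noah and I are different types" - this is FALSE (a lie) because Henry is a knave and Noah is a knave.
- Noah (knave) says "Maya and I are different types" - this is FALSE (a lie) because Noah is a knave and Maya is a knave.
- Maya (knave) says "Dave always lies" - this is FALSE (a lie) because Dave is a knight.
- Dave (knight) says "Henry is a liar" - this is TRUE because Henry is a knave.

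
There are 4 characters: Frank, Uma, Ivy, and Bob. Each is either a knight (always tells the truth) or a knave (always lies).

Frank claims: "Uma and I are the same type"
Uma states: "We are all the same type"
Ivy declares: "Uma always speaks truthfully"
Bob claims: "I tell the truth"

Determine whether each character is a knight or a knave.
Frank is a knight.
Uma is a knight.
Ivy is a knight.
Bob is a knight.

Verification:
- Frank (knight) says "Uma and I are the same type" - this is TRUE because Frank is a knight and Uma is a knight.
- Uma (knight) says "We are all the same type" - this is TRUE because Frank, Uma, Ivy, and Bob are knights.
- Ivy (knight) says "Uma always speaks truthfully" - this is TRUE because Uma is a knight.
- Bob (knight) says "I tell the truth" - this is TRUE because Bob is a knight.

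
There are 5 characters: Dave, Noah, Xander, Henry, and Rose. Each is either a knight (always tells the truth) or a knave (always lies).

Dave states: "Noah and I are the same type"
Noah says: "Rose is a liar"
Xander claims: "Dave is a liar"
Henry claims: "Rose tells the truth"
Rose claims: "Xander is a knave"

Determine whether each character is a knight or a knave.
Dave is a knave.
Noah is a knight.
Xander is a knight.
Henry is a knave.
Rose is a knave.

Verification:
- Dave (knave) says "Noah and I are the same type" - this is FALSE (a lie) because Dave is a knave and Noah is a knight.
- Noah (knight) says "Rose is a liar" - this is TRUE because Rose is a knave.
- Xander (knight) says "Dave is a liar" - this is TRUE because Dave is a knave.
- Henry (knave) says "Rose tells the truth" - this is FALSE (a lie) because Rose is a knave.
- Rose (knave) says "Xander is a knave" - this is FALSE (a lie) because Xander is a knight.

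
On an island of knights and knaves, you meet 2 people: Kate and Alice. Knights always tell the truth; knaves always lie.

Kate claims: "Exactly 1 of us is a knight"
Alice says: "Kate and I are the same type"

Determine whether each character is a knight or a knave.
Kate is a knight.
Alice is a knave.

Verification:
- Kate (knight) says "Exactly 1 of us is a knight" - this is TRUE because there are 1 knights.
- Alice (knave) says "Kate and I are the same type" - this is FALSE (a lie) because Alice is a knave and Kate is a knight.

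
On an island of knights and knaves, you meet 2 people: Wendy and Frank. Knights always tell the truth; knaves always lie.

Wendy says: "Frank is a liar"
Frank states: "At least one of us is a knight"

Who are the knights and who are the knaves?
Wendy is a knave.
Frank is a knight.

Verification:
- Wendy (knave) says "Frank is a liar" - this is FALSE (a lie) because Frank is a knight.
- Frank (knight) says "At least one of us is a knight" - this is TRUE because Frank is a knight.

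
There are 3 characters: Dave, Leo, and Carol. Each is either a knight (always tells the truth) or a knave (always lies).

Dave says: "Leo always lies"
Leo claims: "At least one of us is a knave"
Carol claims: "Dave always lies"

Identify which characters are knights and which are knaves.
Dave is a knave.
Leo is a knight.
Carol is a knight.

Verification:
- Dave (knave) says "Leo always lies" - this is FALSE (a lie) because Leo is a knight.
- Leo (knight) says "At least one of us is a knave" - this is TRUE because Dave is a knave.
- Carol (knight) says "Dave always lies" - this is TRUE because Dave is a knave.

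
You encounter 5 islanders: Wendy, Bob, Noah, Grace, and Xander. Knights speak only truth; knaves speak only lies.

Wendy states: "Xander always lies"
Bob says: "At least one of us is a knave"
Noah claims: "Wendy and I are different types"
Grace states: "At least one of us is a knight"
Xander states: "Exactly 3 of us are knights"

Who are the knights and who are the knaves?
Wendy is a knave.
Bob is a knight.
Noah is a knave.
Grace is a knight.
Xander is a knight.

Verification:
- Wendy (knave) says "Xander always lies" - this is FALSE (a lie) because Xander is a knight.
- Bob (knight) says "At least one of us is a knave" - this is TRUE because Wendy and Noah are knaves.
- Noah (knave) says "Wendy and I are different types" - this is FALSE (a lie) because Noah is a knave and Wendy is a knave.
- Grace (knight) says "At least one of us is a knight" - this is TRUE because Bob, Grace, and Xander are knights.
- Xander (knight) says "Exactly 3 of us are knights" - this is TRUE because there are 3 knights.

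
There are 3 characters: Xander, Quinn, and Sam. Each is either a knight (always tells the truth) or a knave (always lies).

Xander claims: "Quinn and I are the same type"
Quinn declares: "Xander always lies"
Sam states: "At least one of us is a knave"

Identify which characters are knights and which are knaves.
Xander is a knave.
Quinn is a knight.
Sam is a knight.

Verification:
- Xander (knave) says "Quinn and I are the same type" - this is FALSE (a lie) because Xander is a knave and Quinn is a knight.
- Quinn (knight) says "Xander always lies" - this is TRUE because Xander is a knave.
- Sam (knight) says "At least one of us is a knave" - this is TRUE because Xander is a knave.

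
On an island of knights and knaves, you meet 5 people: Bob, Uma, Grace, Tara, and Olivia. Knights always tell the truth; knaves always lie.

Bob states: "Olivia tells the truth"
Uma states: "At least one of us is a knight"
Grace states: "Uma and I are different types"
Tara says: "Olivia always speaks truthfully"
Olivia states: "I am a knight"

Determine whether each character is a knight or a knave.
Bob is a knave.
Uma is a knave.
Grace is a knave.
Tara is a knave.
Olivia is a knave.

Verification:
- Bob (knave) says "Olivia tells the truth" - this is FALSE (a lie) because Olivia is a knave.
- Uma (knave) says "At least one of us is a knight" - this is FALSE (a lie) because no one is a knight.
- Grace (knave) says "Uma and I are different types" - this is FALSE (a lie) because Grace is a knave and Uma is a knave.
- Tara (knave) says "Olivia always speaks truthfully" - this is FALSE (a lie) because Olivia is a knave.
- Olivia (knave) says "I am a knight" - this is FALSE (a lie) because Olivia is a knave.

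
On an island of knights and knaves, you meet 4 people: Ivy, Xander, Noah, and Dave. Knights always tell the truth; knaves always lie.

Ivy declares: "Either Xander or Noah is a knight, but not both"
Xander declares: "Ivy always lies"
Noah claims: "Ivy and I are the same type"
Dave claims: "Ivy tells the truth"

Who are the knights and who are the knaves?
Ivy is a knight.
Xander is a knave.
Noah is a knight.
Dave is a knight.

Verification:
- Ivy (knight) says "Either Xander or Noah is a knight, but not both" - this is TRUE because Xander is a knave and Noah is a knight.
- Xander (knave) says "Ivy always lies" - this is FALSE (a lie) because Ivy is a knight.
- Noah (knight) says "Ivy and I are the same type" - this is TRUE because Noah is a knight and Ivy is a knight.
- Dave (knight) says "Ivy tells the truth" - this is TRUE because Ivy is a knight.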